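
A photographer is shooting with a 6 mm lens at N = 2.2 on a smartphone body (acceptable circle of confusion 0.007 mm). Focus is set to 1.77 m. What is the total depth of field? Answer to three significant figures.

6.20 m

Hyperfocal distance H = f²/(N·c) + f = 6²/(2.2 × 0.007) + 6 = 36/0.0154 + 6 ≈ 2343.7 mm ≈ 2.344 m.
Near limit Dn = s·(H − f)/(H + s − 2f) = 1770 × (2343.7 − 6) / (2343.7 + 1770 − 2 × 6) = 1770 × 2337.7 / 4101.7 ≈ 1008.8 mm.
Far limit Df = s·(H − f)/(H − s) = 1770 × (2343.7 − 6) / (2343.7 − 1770) = 1770 × 2337.7 / 573.7 ≈ 7212.7 mm.
Depth of field = Df − Dn = 7212.7 − 1008.8 ≈ 6203.9 mm ≈ 6.20 m.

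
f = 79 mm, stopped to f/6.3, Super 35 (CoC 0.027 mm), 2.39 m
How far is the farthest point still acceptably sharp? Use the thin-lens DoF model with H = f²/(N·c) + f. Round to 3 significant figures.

2.55 m

Hyperfocal distance H = f²/(N·c) + f = 79²/(6.3 × 0.027) + 79 = 6241/0.1701 + 79 ≈ 36769.2 mm ≈ 36.77 m.
Far limit Df = s·(H − f)/(H − s) = 2390 × (36769.2 − 79) / (36769.2 − 2390) = 2390 × 36690.2 / 34379.2 ≈ 2550.7 mm ≈ 2.55 m.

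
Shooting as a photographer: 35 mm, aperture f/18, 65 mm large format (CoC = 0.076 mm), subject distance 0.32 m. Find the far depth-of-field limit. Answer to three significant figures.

Hyperfocal distance H = f²/(N·c) + f = 35²/(18 × 0.076) + 35 = 1225/1.368 + 35 ≈ 930.5 mm ≈ 0.930 m.
Far limit Df = s·(H − f)/(H − s) = 320 × (930.5 − 35) / (930.5 − 320) = 320 × 895.5 / 610.5 ≈ 469.39 mm.

469 mm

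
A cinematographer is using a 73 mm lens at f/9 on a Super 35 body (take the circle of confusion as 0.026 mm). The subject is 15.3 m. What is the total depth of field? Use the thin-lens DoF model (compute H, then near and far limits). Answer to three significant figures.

37.0 m

Hyperfocal distance H = f²/(N·c) + f = 73²/(9 × 0.026) + 73 = 5329/0.234 + 73 ≈ 22846.5 mm ≈ 22.85 m.
Near limit Dn = s·(H − f)/(H + s − 2f) = 15300 × (22846.5 − 73) / (22846.5 + 15300 − 2 × 73) = 15300 × 22773.5 / 38000.5 ≈ 9169 mm.
Far limit Df = s·(H − f)/(H − s) = 15300 × (22846.5 − 73) / (22846.5 − 15300) = 15300 × 22773.5 / 7546.5 ≈ 46172 mm.
Depth of field = Df − Dn = 46172 − 9169 ≈ 37003 mm ≈ 37.0 m.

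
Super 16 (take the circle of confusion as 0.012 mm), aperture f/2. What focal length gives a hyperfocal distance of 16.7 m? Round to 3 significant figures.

20.0 mm

From H = f²/(N·c) + f, with f ≪ H: f ≈ √(H·N·c) = √(16700 × 2 × 0.012) = √400.80 ≈ 20.02 mm.
The +f correction barely moves this — solving exactly, f² + N·c·f − N·c·H = 0 ⇒ f = (−N·c + √((N·c)² + 4·N·c·H))/2 = (−0.024 + √1603.2)/2 ≈ 20.008 mm, so f ≈ 20.0 mm.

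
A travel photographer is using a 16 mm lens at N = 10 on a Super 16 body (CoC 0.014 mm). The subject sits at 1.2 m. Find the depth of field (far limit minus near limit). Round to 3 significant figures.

Hyperfocal distance H = f²/(N·c) + f = 16²/(10 × 0.014) + 16 = 256/0.14 + 16 ≈ 1844.6 mm ≈ 1.845 m.
Near limit Dn = s·(H − f)/(H + s − 2f) = 1200 × (1844.6 − 16) / (1844.6 + 1200 − 2 × 16) = 1200 × 1828.6 / 3012.6 ≈ 728.4 mm.
Far limit Df = s·(H − f)/(H − s) = 1200 × (1844.6 − 16) / (1844.6 − 1200) = 1200 × 1828.6 / 644.6 ≈ 3404.3 mm.
Depth of field = Df − Dn = 3404.3 − 728.4 ≈ 2675.9 mm ≈ 2.68 m.

2.68 m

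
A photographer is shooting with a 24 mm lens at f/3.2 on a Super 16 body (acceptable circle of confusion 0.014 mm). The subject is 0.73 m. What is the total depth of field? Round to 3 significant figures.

80.4 mm

Hyperfocal distance H = f²/(N·c) + f = 24²/(3.2 × 0.014) + 24 = 576/0.0448 + 24 ≈ 12881.1 mm ≈ 12.88 m.
Near limit Dn = s·(H − f)/(H + s − 2f) = 730 × (12881.1 − 24) / (12881.1 + 730 − 2 × 24) = 730 × 12857.1 / 13563.1 ≈ 692.001 mm.
Far limit Df = s·(H − f)/(H − s) = 730 × (12881.1 − 24) / (12881.1 − 730) = 730 × 12857.1 / 12151.1 ≈ 772.414 mm.
Depth of field = Df − Dn = 772.414 − 692.001 ≈ 80.413 mm.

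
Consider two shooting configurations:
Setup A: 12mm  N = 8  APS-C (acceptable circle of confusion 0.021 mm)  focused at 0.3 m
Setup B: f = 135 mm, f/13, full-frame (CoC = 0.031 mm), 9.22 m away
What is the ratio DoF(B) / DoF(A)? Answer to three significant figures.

Setup A: H = 12²/(8×0.021) + 12 ≈ 869.1 mm; DoF = Df − Dn = 451.81 − 224.55 ≈ 227.26 mm.
Setup B: H = 135²/(13×0.031) + 135 ≈ 45358.3 mm; DoF = Df − Dn = 11537.9 − 7677.6 ≈ 3860.3 mm.
Ratio = 3860.3 / 227.26 ≈ 17.0.

17.0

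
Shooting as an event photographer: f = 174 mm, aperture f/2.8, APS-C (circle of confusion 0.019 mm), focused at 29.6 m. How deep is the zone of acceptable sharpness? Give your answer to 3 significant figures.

Hyperfocal distance H = f²/(N·c) + f = 174²/(2.8 × 0.019) + 174 = 30276/0.0532 + 174 ≈ 569271.7 mm ≈ 569.3 m.
Near limit Dn = s·(H − f)/(H + s − 2f) = 29600 × (569271.7 − 174) / (569271.7 + 29600 − 2 × 174) = 29600 × 569097.7 / 598523.7 ≈ 28144.7 mm.
Far limit Df = s·(H − f)/(H − s) = 29600 × (569271.7 − 174) / (569271.7 − 29600) = 29600 × 569097.7 / 539671.7 ≈ 31214.0 mm.
Depth of field = Df − Dn = 31214.0 − 28144.7 ≈ 3069.3 mm ≈ 3.07 m.

3.07 m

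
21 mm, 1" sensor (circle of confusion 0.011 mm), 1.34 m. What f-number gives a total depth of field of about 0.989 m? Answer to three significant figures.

Write h = H − f = f²/(N·c). The thin-lens limits are Dn = s·h/(h + (s−f)) and Df = s·h/(h − (s−f)), so DoF = Df − Dn = 2·s·(s−f)·h / (h² − (s−f)²).
That is a quadratic in h: DoF·h² − 2·s·(s−f)·h − DoF·(s−f)² = 0 ⇒ h = (s−f)·(s + √(s² + DoF²)) / DoF = 1319 × (1340 + √(1340² + 989²)) / 989 = 1319 × (1340 + 1665.45) / 989 ≈ 4008.3 mm.
Then N = f²/(c·h) = 21² / (0.011 × 4008.3) = 441 / 44.091 ≈ 10.

f/10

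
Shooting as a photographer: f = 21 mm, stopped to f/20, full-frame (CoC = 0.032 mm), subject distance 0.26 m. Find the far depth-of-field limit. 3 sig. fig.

398 mm

Hyperfocal distance H = f²/(N·c) + f = 21²/(20 × 0.032) + 21 = 441/0.64 + 21 ≈ 710.1 mm ≈ 0.710 m.
Far limit Df = s·(H − f)/(H − s) = 260 × (710.1 − 21) / (710.1 − 260) = 260 × 689.1 / 450.1 ≈ 398.07 mm.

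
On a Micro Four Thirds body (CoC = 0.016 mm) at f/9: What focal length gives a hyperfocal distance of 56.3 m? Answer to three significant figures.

From H = f²/(N·c) + f, with f ≪ H: f ≈ √(H·N·c) = √(56300 × 9 × 0.016) = √8107.2 ≈ 90.04 mm.
The +f correction barely moves this — solving exactly, f² + N·c·f − N·c·H = 0 ⇒ f = (−N·c + √((N·c)² + 4·N·c·H))/2 = (−0.144 + √32429)/2 ≈ 89.968 mm, so f ≈ 90.0 mm.

90.0 mm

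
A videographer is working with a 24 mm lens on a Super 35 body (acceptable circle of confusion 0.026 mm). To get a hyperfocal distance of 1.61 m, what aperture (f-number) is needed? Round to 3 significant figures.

Rearrange H = f²/(N·c) + f for N: N = f² / ((H − f)·c).
N = 24² / ((1610 − 24) × 0.026) = 576 / 41.24 ≈ 14.

f/14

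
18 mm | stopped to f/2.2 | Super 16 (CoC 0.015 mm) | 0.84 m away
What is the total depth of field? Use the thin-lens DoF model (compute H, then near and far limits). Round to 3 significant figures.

142 mm

Hyperfocal distance H = f²/(N·c) + f = 18²/(2.2 × 0.015) + 18 = 324/0.033 + 18 ≈ 9836.2 mm ≈ 9.836 m.
Near limit Dn = s·(H − f)/(H + s − 2f) = 840 × (9836.2 − 18) / (9836.2 + 840 − 2 × 18) = 840 × 9818.2 / 10640.2 ≈ 775.11 mm.
Far limit Df = s·(H − f)/(H − s) = 840 × (9836.2 − 18) / (9836.2 − 840) = 840 × 9818.2 / 8996.2 ≈ 916.75 mm.
Depth of field = Df − Dn = 916.75 − 775.11 ≈ 141.64 mm.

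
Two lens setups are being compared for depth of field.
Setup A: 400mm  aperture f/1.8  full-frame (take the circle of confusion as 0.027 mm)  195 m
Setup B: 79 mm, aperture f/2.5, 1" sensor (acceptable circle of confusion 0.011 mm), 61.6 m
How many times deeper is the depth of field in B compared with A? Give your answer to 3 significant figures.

Setup A: H = 400²/(1.8×0.027) + 400 ≈ 3292581.1 mm; DoF = Df − Dn = 207251 − 184117 ≈ 23134 mm.
Setup B: H = 79²/(2.5×0.011) + 79 ≈ 227024.5 mm; DoF = Df − Dn = 84509 − 48463 ≈ 36046 mm.
Ratio = 36046 / 23134 ≈ 1.56.

1.56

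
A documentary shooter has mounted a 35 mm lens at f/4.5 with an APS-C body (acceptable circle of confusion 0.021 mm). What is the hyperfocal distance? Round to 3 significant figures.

13.0 m

Hyperfocal distance H = f²/(N·c) + f = 35²/(4.5 × 0.021) + 35 = 1225/0.0945 + 35 ≈ 12998.0 mm ≈ 13.0 m.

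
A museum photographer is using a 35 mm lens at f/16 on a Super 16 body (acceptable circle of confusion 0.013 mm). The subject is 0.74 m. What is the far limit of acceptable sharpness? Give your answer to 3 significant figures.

0.841 m

Hyperfocal distance H = f²/(N·c) + f = 35²/(16 × 0.013) + 35 = 1225/0.208 + 35 ≈ 5924.4 mm ≈ 5.924 m.
Far limit Df = s·(H − f)/(H − s) = 740 × (5924.4 − 35) / (5924.4 − 740) = 740 × 5889.4 / 5184.4 ≈ 840.63 mm ≈ 0.841 m.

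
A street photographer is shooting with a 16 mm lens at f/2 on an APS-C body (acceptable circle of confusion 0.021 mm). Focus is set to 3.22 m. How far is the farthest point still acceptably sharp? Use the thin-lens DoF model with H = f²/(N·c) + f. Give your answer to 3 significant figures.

6.79 m

Hyperfocal distance H = f²/(N·c) + f = 16²/(2 × 0.021) + 16 = 256/0.042 + 16 ≈ 6111.2 mm ≈ 6.111 m.
Far limit Df = s·(H − f)/(H − s) = 3220 × (6111.2 − 16) / (6111.2 − 3220) = 3220 × 6095.2 / 2891.2 ≈ 6788.3 mm ≈ 6.79 m.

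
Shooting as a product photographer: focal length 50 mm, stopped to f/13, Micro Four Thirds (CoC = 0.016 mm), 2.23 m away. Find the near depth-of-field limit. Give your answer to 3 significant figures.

Hyperfocal distance H = f²/(N·c) + f = 50²/(13 × 0.016) + 50 = 2500/0.208 + 50 ≈ 12069.2 mm ≈ 12.07 m.
Near limit Dn = s·(H − f)/(H + s − 2f) = 2230 × (12069.2 − 50) / (12069.2 + 2230 − 2 × 50) = 2230 × 12019.2 / 14199.2 ≈ 1887.6 mm ≈ 1.89 m.

1.89 m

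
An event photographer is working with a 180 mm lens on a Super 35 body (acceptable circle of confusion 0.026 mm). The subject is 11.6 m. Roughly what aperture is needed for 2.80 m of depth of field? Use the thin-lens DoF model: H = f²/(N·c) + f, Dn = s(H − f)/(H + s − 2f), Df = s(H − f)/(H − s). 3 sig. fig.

Write h = H − f = f²/(N·c). The thin-lens limits are Dn = s·h/(h + (s−f)) and Df = s·h/(h − (s−f)), so DoF = Df − Dn = 2·s·(s−f)·h / (h² − (s−f)²).
That is a quadratic in h: DoF·h² − 2·s·(s−f)·h − DoF·(s−f)² = 0 ⇒ h = (s−f)·(s + √(s² + DoF²)) / DoF = 11420 × (11600 + √(11600² + 2800²)) / 2800 = 11420 × (11600 + 11933.1) / 2800 ≈ 95982 mm.
Then N = f²/(c·h) = 180² / (0.026 × 95982) = 32400 / 2495.5 ≈ 13.

f/13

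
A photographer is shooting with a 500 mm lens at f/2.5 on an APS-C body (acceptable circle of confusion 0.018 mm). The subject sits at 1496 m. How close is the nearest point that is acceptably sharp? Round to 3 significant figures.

Hyperfocal distance H = f²/(N·c) + f = 500²/(2.5 × 0.018) + 500 = 250000/0.045 + 500 ≈ 5556055.6 mm ≈ 5556 m.
Near limit Dn = s·(H − f)/(H + s − 2f) = 1496000 × (5556055.6 − 500) / (5556055.6 + 1496000 − 2 × 500) = 1496000 × 5555555.6 / 7051055.6 ≈ 1178705 mm ≈ 1180 m.

1180 m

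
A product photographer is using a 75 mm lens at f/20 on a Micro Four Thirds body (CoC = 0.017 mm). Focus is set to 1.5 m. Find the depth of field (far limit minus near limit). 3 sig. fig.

260 mm

Hyperfocal distance H = f²/(N·c) + f = 75²/(20 × 0.017) + 75 = 5625/0.34 + 75 ≈ 16619.1 mm ≈ 16.62 m.
Near limit Dn = s·(H − f)/(H + s − 2f) = 1500 × (16619.1 − 75) / (16619.1 + 1500 − 2 × 75) = 1500 × 16544.1 / 17969.1 ≈ 1381.05 mm.
Far limit Df = s·(H − f)/(H − s) = 1500 × (16619.1 − 75) / (16619.1 − 1500) = 1500 × 16544.1 / 15119.1 ≈ 1641.38 mm.
Depth of field = Df − Dn = 1641.38 − 1381.05 ≈ 260.33 mm.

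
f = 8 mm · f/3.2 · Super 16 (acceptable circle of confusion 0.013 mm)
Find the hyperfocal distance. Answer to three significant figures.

1.55 m

Hyperfocal distance H = f²/(N·c) + f = 8²/(3.2 × 0.013) + 8 = 64/0.0416 + 8 ≈ 1546.5 mm ≈ 1.55 m.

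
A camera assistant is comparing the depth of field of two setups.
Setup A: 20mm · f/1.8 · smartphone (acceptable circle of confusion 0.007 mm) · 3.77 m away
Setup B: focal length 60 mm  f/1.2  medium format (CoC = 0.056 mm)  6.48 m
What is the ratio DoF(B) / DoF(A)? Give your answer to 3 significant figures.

Setup A: H = 20²/(1.8×0.007) + 20 ≈ 31766.0 mm; DoF = Df − Dn = 4274.98 − 3371.72 ≈ 903.26 mm.
Setup B: H = 60²/(1.2×0.056) + 60 ≈ 53631.4 mm; DoF = Df − Dn = 7362.3 − 5786.5 ≈ 1575.8 mm.
Ratio = 1575.8 / 903.26 ≈ 1.74.

1.74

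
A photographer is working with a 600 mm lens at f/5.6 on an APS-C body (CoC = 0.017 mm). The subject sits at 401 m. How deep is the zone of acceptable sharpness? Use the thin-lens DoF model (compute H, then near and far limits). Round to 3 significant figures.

85.9 m

Hyperfocal distance H = f²/(N·c) + f = 600²/(5.6 × 0.017) + 600 = 360000/0.0952 + 600 ≈ 3782112.6 mm ≈ 3782 m.
Near limit Dn = s·(H − f)/(H + s − 2f) = 401000 × (3782112.6 − 600) / (3782112.6 + 401000 − 2 × 600) = 401000 × 3781512.6 / 4181912.6 ≈ 362606 mm.
Far limit Df = s·(H − f)/(H − s) = 401000 × (3782112.6 − 600) / (3782112.6 − 401000) = 401000 × 3781512.6 / 3381112.6 ≈ 448487 mm.
Depth of field = Df − Dn = 448487 − 362606 ≈ 85881 mm ≈ 85.9 m.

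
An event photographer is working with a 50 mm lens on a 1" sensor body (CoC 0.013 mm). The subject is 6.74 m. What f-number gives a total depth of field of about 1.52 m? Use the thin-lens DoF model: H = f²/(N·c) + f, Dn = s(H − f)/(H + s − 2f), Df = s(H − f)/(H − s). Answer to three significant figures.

f/3.20

Write h = H − f = f²/(N·c). The thin-lens limits are Dn = s·h/(h + (s−f)) and Df = s·h/(h − (s−f)), so DoF = Df − Dn = 2·s·(s−f)·h / (h² − (s−f)²).
That is a quadratic in h: DoF·h² − 2·s·(s−f)·h − DoF·(s−f)² = 0 ⇒ h = (s−f)·(s + √(s² + DoF²)) / DoF = 6690 × (6740 + √(6740² + 1520²)) / 1520 = 6690 × (6740 + 6909.27) / 1520 ≈ 60075 mm.
Then N = f²/(c·h) = 50² / (0.013 × 60075) = 2500 / 780.97 ≈ 3.20.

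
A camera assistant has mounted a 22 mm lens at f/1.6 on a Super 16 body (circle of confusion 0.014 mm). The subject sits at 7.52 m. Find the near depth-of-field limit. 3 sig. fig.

5.58 m

Hyperfocal distance H = f²/(N·c) + f = 22²/(1.6 × 0.014) + 22 = 484/0.0224 + 22 ≈ 21629.1 mm ≈ 21.63 m.
Near limit Dn = s·(H − f)/(H + s − 2f) = 7520 × (21629.1 − 22) / (21629.1 + 7520 − 2 × 22) = 7520 × 21607.1 / 29105.1 ≈ 5582.7 mm ≈ 5.58 m.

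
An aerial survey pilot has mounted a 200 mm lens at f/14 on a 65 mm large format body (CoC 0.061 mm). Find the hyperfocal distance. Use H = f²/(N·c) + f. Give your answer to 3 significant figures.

47.0 m

Hyperfocal distance H = f²/(N·c) + f = 200²/(14 × 0.061) + 200 = 40000/0.854 + 200 ≈ 47038.4 mm ≈ 47.0 m.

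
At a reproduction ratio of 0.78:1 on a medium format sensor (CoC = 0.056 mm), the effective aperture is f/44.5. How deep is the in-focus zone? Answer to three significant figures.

At magnification m, DoF ≈ 2·N_eff·c/m² = 2 × 44.5 × 0.056 / 0.78² = 4.984 / 0.6084 ≈ 8.19 mm.

8.19 mm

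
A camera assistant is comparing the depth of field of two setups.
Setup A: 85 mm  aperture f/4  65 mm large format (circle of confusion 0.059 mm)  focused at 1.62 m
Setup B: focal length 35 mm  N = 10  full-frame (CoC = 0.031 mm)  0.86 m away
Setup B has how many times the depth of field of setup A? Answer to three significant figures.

Setup A: H = 85²/(4×0.059) + 85 ≈ 30699.4 mm; DoF = Df − Dn = 1705.51 − 1542.65 ≈ 162.86 mm.
Setup B: H = 35²/(10×0.031) + 35 ≈ 3986.6 mm; DoF = Df − Dn = 1086.92 − 711.46 ≈ 375.46 mm.
Ratio = 375.46 / 162.86 ≈ 2.31.

2.31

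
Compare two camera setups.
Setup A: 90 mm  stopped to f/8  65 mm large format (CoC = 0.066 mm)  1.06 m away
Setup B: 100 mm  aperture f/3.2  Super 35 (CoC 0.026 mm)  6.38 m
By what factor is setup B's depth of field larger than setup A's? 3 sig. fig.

Setup A: H = 90²/(8×0.066) + 90 ≈ 15430.9 mm; DoF = Df − Dn = 1131.55 − 996.96 ≈ 134.59 mm.
Setup B: H = 100²/(3.2×0.026) + 100 ≈ 120292.3 mm; DoF = Df − Dn = 6731.73 − 6063.20 ≈ 668.53 mm.
Ratio = 668.53 / 134.59 ≈ 4.97.

4.97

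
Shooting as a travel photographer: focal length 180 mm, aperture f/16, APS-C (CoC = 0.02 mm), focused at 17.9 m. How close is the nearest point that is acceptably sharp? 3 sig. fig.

Hyperfocal distance H = f²/(N·c) + f = 180²/(16 × 0.02) + 180 = 32400/0.32 + 180 ≈ 101430.0 mm ≈ 101.4 m.
Near limit Dn = s·(H − f)/(H + s − 2f) = 17900 × (101430.0 − 180) / (101430.0 + 17900 − 2 × 180) = 17900 × 101250.0 / 118970.0 ≈ 15234 mm ≈ 15.2 m.

15.2 m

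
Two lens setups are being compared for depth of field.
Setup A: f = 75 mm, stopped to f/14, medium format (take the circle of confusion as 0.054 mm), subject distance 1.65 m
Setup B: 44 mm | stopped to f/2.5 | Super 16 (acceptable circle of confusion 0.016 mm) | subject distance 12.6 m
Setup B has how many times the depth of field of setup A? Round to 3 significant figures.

Setup A: H = 75²/(14×0.054) + 75 ≈ 7515.5 mm; DoF = Df − Dn = 2093.06 − 1361.75 ≈ 731.31 mm.
Setup B: H = 44²/(2.5×0.016) + 44 ≈ 48444.0 mm; DoF = Df − Dn = 17013.7 − 10004.6 ≈ 7009.1 mm.
Ratio = 7009.1 / 731.31 ≈ 9.58.

9.58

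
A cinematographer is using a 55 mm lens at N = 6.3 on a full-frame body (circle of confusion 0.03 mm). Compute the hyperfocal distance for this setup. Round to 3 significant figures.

Hyperfocal distance H = f²/(N·c) + f = 55²/(6.3 × 0.03) + 55 = 3025/0.189 + 55 ≈ 16060.3 mm ≈ 16.1 m.

16.1 m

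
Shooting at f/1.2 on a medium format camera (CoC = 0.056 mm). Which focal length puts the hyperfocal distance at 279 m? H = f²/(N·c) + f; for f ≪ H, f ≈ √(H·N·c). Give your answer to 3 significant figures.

137 mm

From H = f²/(N·c) + f, with f ≪ H: f ≈ √(H·N·c) = √(279000 × 1.2 × 0.056) = √18749 ≈ 136.9 mm.
The +f correction barely moves this — solving exactly, f² + N·c·f − N·c·H = 0 ⇒ f = (−N·c + √((N·c)² + 4·N·c·H))/2 = (−0.0672 + √74995)/2 ≈ 136.89 mm, so f ≈ 137 mm.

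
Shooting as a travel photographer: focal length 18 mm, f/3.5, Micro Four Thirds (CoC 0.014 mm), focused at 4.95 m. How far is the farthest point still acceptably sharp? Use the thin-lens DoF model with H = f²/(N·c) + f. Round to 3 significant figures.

Hyperfocal distance H = f²/(N·c) + f = 18²/(3.5 × 0.014) + 18 = 324/0.049 + 18 ≈ 6630.2 mm ≈ 6.630 m.
Far limit Df = s·(H − f)/(H − s) = 4950 × (6630.2 − 18) / (6630.2 − 4950) = 4950 × 6612.2 / 1680.2 ≈ 19480 mm ≈ 19.5 m.

19.5 m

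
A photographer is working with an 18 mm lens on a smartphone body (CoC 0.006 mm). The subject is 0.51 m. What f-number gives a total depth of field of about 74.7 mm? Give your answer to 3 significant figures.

f/8

Write h = H − f = f²/(N·c). The thin-lens limits are Dn = s·h/(h + (s−f)) and Df = s·h/(h − (s−f)), so DoF = Df − Dn = 2·s·(s−f)·h / (h² − (s−f)²).
That is a quadratic in h: DoF·h² − 2·s·(s−f)·h − DoF·(s−f)² = 0 ⇒ h = (s−f)·(s + √(s² + DoF²)) / DoF = 492 × (510 + √(510² + 74.7²)) / 74.7 = 492 × (510 + 515.442) / 74.7 ≈ 6753.9 mm.
Then N = f²/(c·h) = 18² / (0.006 × 6753.9) = 324 / 40.523 ≈ 8.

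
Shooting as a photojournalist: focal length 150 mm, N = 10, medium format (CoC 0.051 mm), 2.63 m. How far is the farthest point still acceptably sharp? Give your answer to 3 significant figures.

Hyperfocal distance H = f²/(N·c) + f = 150²/(10 × 0.051) + 150 = 22500/0.51 + 150 ≈ 44267.6 mm ≈ 44.27 m.
Far limit Df = s·(H − f)/(H − s) = 2630 × (44267.6 − 150) / (44267.6 − 2630) = 2630 × 44117.6 / 41637.6 ≈ 2786.6 mm ≈ 2.79 m.

2.79 m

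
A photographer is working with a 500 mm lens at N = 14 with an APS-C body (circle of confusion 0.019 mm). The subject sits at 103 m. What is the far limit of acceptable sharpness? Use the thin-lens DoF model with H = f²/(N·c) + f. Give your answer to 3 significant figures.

Hyperfocal distance H = f²/(N·c) + f = 500²/(14 × 0.019) + 500 = 250000/0.266 + 500 ≈ 940349.6 mm ≈ 940.3 m.
Far limit Df = s·(H − f)/(H − s) = 103000 × (940349.6 − 500) / (940349.6 − 103000) = 103000 × 939849.6 / 837349.6 ≈ 115608 mm ≈ 116 m.

116 m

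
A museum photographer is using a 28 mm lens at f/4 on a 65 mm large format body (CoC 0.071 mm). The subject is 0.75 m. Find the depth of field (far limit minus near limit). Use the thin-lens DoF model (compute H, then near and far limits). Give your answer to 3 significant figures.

421 mm

Hyperfocal distance H = f²/(N·c) + f = 28²/(4 × 0.071) + 28 = 784/0.284 + 28 ≈ 2788.6 mm ≈ 2.789 m.
Near limit Dn = s·(H − f)/(H + s − 2f) = 750 × (2788.6 − 28) / (2788.6 + 750 − 2 × 28) = 750 × 2760.6 / 3482.6 ≈ 594.51 mm.
Far limit Df = s·(H − f)/(H − s) = 750 × (2788.6 − 28) / (2788.6 − 750) = 750 × 2760.6 / 2038.6 ≈ 1015.63 mm.
Depth of field = Df − Dn = 1015.63 − 594.51 ≈ 421.12 mm.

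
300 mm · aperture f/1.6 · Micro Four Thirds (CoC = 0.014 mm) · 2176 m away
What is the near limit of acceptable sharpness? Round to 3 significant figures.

1410 m

Hyperfocal distance H = f²/(N·c) + f = 300²/(1.6 × 0.014) + 300 = 90000/0.0224 + 300 ≈ 4018157.1 mm ≈ 4018 m.
Near limit Dn = s·(H − f)/(H + s − 2f) = 2176000 × (4018157.1 − 300) / (4018157.1 + 2176000 − 2 × 300) = 2176000 × 4017857.1 / 6193557.1 ≈ 1411605 mm ≈ 1410 m.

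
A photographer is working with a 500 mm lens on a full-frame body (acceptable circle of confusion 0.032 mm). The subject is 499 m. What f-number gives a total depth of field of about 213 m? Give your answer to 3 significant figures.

Write h = H − f = f²/(N·c). The thin-lens limits are Dn = s·h/(h + (s−f)) and Df = s·h/(h − (s−f)), so DoF = Df − Dn = 2·s·(s−f)·h / (h² − (s−f)²).
That is a quadratic in h: DoF·h² − 2·s·(s−f)·h − DoF·(s−f)² = 0 ⇒ h = (s−f)·(s + √(s² + DoF²)) / DoF = 498500 × (499000 + √(499000² + 213000²)) / 213000 = 498500 × (499000 + 542559) / 213000 ≈ 2437639 mm.
Then N = f²/(c·h) = 500² / (0.032 × 2437639) = 250000 / 78004 ≈ 3.20.

f/3.20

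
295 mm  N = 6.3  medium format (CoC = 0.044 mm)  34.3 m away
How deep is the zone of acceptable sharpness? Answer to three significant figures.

Hyperfocal distance H = f²/(N·c) + f = 295²/(6.3 × 0.044) + 295 = 87025/0.2772 + 295 ≈ 314238.0 mm ≈ 314.2 m.
Near limit Dn = s·(H − f)/(H + s − 2f) = 34300 × (314238.0 − 295) / (314238.0 + 34300 − 2 × 295) = 34300 × 313943.0 / 347948.0 ≈ 30947.9 mm.
Far limit Df = s·(H − f)/(H − s) = 34300 × (314238.0 − 295) / (314238.0 − 34300) = 34300 × 313943.0 / 279938.0 ≈ 38466.5 mm.
Depth of field = Df − Dn = 38466.5 − 30947.9 ≈ 7518.6 mm ≈ 7.52 m.

7.52 m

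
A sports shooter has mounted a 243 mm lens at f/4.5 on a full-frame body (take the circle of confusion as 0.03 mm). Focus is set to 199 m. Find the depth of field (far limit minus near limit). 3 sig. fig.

228 m

Hyperfocal distance H = f²/(N·c) + f = 243²/(4.5 × 0.03) + 243 = 59049/0.135 + 243 ≈ 437643.0 mm ≈ 437.6 m.
Near limit Dn = s·(H − f)/(H + s − 2f) = 199000 × (437643.0 − 243) / (437643.0 + 199000 − 2 × 243) = 199000 × 437400.0 / 636157.0 ≈ 136826 mm.
Far limit Df = s·(H − f)/(H − s) = 199000 × (437643.0 − 243) / (437643.0 − 199000) = 199000 × 437400.0 / 238643.0 ≈ 364740 mm.
Depth of field = Df − Dn = 364740 − 136826 ≈ 227914 mm ≈ 228 m.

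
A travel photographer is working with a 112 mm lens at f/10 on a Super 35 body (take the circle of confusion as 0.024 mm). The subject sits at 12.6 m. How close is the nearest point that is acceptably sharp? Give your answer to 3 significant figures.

10.2 m

Hyperfocal distance H = f²/(N·c) + f = 112²/(10 × 0.024) + 112 = 12544/0.24 + 112 ≈ 52378.7 mm ≈ 52.38 m.
Near limit Dn = s·(H − f)/(H + s − 2f) = 12600 × (52378.7 − 112) / (52378.7 + 12600 − 2 × 112) = 12600 × 52266.7 / 64754.7 ≈ 10170 mm ≈ 10.2 m.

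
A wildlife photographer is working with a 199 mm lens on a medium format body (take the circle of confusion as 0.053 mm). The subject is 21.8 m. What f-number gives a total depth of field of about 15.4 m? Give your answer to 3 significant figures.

Write h = H − f = f²/(N·c). The thin-lens limits are Dn = s·h/(h + (s−f)) and Df = s·h/(h − (s−f)), so DoF = Df − Dn = 2·s·(s−f)·h / (h² − (s−f)²).
That is a quadratic in h: DoF·h² − 2·s·(s−f)·h − DoF·(s−f)² = 0 ⇒ h = (s−f)·(s + √(s² + DoF²)) / DoF = 21601 × (21800 + √(21800² + 15400²)) / 15400 = 21601 × (21800 + 26690.8) / 15400 ≈ 68016 mm.
Then N = f²/(c·h) = 199² / (0.053 × 68016) = 39601 / 3604.9 ≈ 11.

f/11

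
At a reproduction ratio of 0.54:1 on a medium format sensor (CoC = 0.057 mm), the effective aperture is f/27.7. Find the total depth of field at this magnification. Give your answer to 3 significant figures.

At magnification m, DoF ≈ 2·N_eff·c/m² = 2 × 27.7 × 0.057 / 0.54² = 3.158 / 0.2916 ≈ 10.8 mm.

10.8 mm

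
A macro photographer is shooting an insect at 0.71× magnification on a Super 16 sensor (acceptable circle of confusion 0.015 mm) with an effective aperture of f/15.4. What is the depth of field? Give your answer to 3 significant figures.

0.916 mm

At magnification m, DoF ≈ 2·N_eff·c/m² = 2 × 15.4 × 0.015 / 0.71² = 0.462 / 0.5041 ≈ 0.916 mm.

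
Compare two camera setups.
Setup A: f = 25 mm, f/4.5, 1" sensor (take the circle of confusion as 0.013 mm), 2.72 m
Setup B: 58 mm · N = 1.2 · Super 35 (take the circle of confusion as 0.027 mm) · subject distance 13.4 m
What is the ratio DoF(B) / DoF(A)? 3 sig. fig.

2.39

Setup A: H = 25²/(4.5×0.013) + 25 ≈ 10708.8 mm; DoF = Df − Dn = 3637.6 − 2172.1 ≈ 1465.5 mm.
Setup B: H = 58²/(1.2×0.027) + 58 ≈ 103885.2 mm; DoF = Df − Dn = 15375.8 − 11874.1 ≈ 3501.7 mm.
Ratio = 3501.7 / 1465.5 ≈ 2.39.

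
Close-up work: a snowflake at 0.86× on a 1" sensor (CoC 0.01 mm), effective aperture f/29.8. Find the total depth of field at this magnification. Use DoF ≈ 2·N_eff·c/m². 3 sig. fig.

At magnification m, DoF ≈ 2·N_eff·c/m² = 2 × 29.8 × 0.01 / 0.86² = 0.596 / 0.7396 ≈ 0.806 mm.

0.806 mm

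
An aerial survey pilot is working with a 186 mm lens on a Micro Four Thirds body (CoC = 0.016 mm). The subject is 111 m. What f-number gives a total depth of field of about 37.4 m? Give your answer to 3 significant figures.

Write h = H − f = f²/(N·c). The thin-lens limits are Dn = s·h/(h + (s−f)) and Df = s·h/(h − (s−f)), so DoF = Df − Dn = 2·s·(s−f)·h / (h² − (s−f)²).
That is a quadratic in h: DoF·h² − 2·s·(s−f)·h − DoF·(s−f)² = 0 ⇒ h = (s−f)·(s + √(s² + DoF²)) / DoF = 110814 × (111000 + √(111000² + 37400²)) / 37400 = 110814 × (111000 + 117131) / 37400 ≈ 675940 mm.
Then N = f²/(c·h) = 186² / (0.016 × 675940) = 34596 / 10815 ≈ 3.20.

f/3.20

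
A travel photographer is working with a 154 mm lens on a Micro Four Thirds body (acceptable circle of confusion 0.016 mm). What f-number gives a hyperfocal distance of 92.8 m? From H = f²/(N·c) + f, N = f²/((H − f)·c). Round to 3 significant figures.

Rearrange H = f²/(N·c) + f for N: N = f² / ((H − f)·c).
N = 154² / ((92800 − 154) × 0.016) = 23716 / 1482 ≈ 16.

f/16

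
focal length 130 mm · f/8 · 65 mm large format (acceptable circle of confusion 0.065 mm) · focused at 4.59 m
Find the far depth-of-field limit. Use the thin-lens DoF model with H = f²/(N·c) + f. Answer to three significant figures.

Hyperfocal distance H = f²/(N·c) + f = 130²/(8 × 0.065) + 130 = 16900/0.52 + 130 ≈ 32630.0 mm ≈ 32.63 m.
Far limit Df = s·(H − f)/(H − s) = 4590 × (32630.0 − 130) / (32630.0 − 4590) = 4590 × 32500.0 / 28040.0 ≈ 5320.1 mm ≈ 5.32 m.

5.32 m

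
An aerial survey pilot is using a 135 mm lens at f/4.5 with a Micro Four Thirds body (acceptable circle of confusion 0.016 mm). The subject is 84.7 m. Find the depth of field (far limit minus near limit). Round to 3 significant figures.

63.7 m

Hyperfocal distance H = f²/(N·c) + f = 135²/(4.5 × 0.016) + 135 = 18225/0.072 + 135 ≈ 253260.0 mm ≈ 253.3 m.
Near limit Dn = s·(H − f)/(H + s − 2f) = 84700 × (253260.0 − 135) / (253260.0 + 84700 − 2 × 135) = 84700 × 253125.0 / 337690.0 ≈ 63489 mm.
Far limit Df = s·(H − f)/(H − s) = 84700 × (253260.0 − 135) / (253260.0 − 84700) = 84700 × 253125.0 / 168560.0 ≈ 127193 mm.
Depth of field = Df − Dn = 127193 − 63489 ≈ 63704 mm ≈ 63.7 m.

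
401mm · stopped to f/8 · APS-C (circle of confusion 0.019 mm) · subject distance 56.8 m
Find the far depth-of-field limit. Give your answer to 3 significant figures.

60.0 m

Hyperfocal distance H = f²/(N·c) + f = 401²/(8 × 0.019) + 401 = 160801/0.152 + 401 ≈ 1058302.3 mm ≈ 1058 m.
Far limit Df = s·(H − f)/(H − s) = 56800 × (1058302.3 − 401) / (1058302.3 − 56800) = 56800 × 1057901.3 / 1001502.3 ≈ 59999 mm ≈ 60.0 m.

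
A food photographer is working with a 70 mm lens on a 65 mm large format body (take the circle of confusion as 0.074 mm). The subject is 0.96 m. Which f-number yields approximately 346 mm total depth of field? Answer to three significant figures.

Write h = H − f = f²/(N·c). The thin-lens limits are Dn = s·h/(h + (s−f)) and Df = s·h/(h − (s−f)), so DoF = Df − Dn = 2·s·(s−f)·h / (h² − (s−f)²).
That is a quadratic in h: DoF·h² − 2·s·(s−f)·h − DoF·(s−f)² = 0 ⇒ h = (s−f)·(s + √(s² + DoF²)) / DoF = 890 × (960 + √(960² + 346²)) / 346 = 890 × (960 + 1020.45) / 346 ≈ 5094.2 mm.
Then N = f²/(c·h) = 70² / (0.074 × 5094.2) = 4900 / 376.97 ≈ 13.

f/13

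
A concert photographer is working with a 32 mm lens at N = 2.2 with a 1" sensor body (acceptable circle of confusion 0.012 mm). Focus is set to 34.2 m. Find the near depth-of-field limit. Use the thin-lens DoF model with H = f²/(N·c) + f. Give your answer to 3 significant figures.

Hyperfocal distance H = f²/(N·c) + f = 32²/(2.2 × 0.012) + 32 = 1024/0.0264 + 32 ≈ 38819.9 mm ≈ 38.82 m.
Near limit Dn = s·(H − f)/(H + s − 2f) = 34200 × (38819.9 − 32) / (38819.9 + 34200 − 2 × 32) = 34200 × 38787.9 / 72955.9 ≈ 18183 mm ≈ 18.2 m.

18.2 m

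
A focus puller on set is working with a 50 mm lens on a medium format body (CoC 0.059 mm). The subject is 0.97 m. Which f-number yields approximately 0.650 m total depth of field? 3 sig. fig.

f/14

Write h = H − f = f²/(N·c). The thin-lens limits are Dn = s·h/(h + (s−f)) and Df = s·h/(h − (s−f)), so DoF = Df − Dn = 2·s·(s−f)·h / (h² − (s−f)²).
That is a quadratic in h: DoF·h² − 2·s·(s−f)·h − DoF·(s−f)² = 0 ⇒ h = (s−f)·(s + √(s² + DoF²)) / DoF = 920 × (970 + √(970² + 650²)) / 650 = 920 × (970 + 1167.65) / 650 ≈ 3025.6 mm.
Then N = f²/(c·h) = 50² / (0.059 × 3025.6) = 2500 / 178.51 ≈ 14.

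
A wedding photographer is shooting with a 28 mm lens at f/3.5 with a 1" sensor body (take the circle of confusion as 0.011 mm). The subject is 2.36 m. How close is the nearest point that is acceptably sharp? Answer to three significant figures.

2.12 m

Hyperfocal distance H = f²/(N·c) + f = 28²/(3.5 × 0.011) + 28 = 784/0.0385 + 28 ≈ 20391.6 mm ≈ 20.39 m.
Near limit Dn = s·(H − f)/(H + s − 2f) = 2360 × (20391.6 − 28) / (20391.6 + 2360 − 2 × 28) = 2360 × 20363.6 / 22695.6 ≈ 2117.5 mm ≈ 2.12 m.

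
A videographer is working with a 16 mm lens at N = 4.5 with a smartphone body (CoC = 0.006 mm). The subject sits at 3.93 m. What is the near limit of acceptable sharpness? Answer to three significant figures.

Hyperfocal distance H = f²/(N·c) + f = 16²/(4.5 × 0.006) + 16 = 256/0.027 + 16 ≈ 9497.5 mm ≈ 9.497 m.
Near limit Dn = s·(H − f)/(H + s − 2f) = 3930 × (9497.5 − 16) / (9497.5 + 3930 − 2 × 16) = 3930 × 9481.5 / 13395.5 ≈ 2781.7 mm ≈ 2.78 m.

2.78 m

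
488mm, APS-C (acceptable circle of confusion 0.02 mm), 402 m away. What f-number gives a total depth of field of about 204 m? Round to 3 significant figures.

Write h = H − f = f²/(N·c). The thin-lens limits are Dn = s·h/(h + (s−f)) and Df = s·h/(h − (s−f)), so DoF = Df − Dn = 2·s·(s−f)·h / (h² − (s−f)²).
That is a quadratic in h: DoF·h² − 2·s·(s−f)·h − DoF·(s−f)² = 0 ⇒ h = (s−f)·(s + √(s² + DoF²)) / DoF = 401512 × (402000 + √(402000² + 204000²)) / 204000 = 401512 × (402000 + 450799) / 204000 ≈ 1678476 mm.
Then N = f²/(c·h) = 488² / (0.02 × 1678476) = 238144 / 33570 ≈ 7.09.

f/7.09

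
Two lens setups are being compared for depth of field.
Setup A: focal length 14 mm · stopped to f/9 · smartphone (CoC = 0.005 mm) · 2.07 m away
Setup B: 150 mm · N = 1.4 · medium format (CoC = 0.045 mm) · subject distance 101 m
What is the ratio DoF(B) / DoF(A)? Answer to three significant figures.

Setup A: H = 14²/(9×0.005) + 14 ≈ 4369.6 mm; DoF = Df − Dn = 3920.8 − 1406.2 ≈ 2514.6 mm.
Setup B: H = 150²/(1.4×0.045) + 150 ≈ 357292.9 mm; DoF = Df − Dn = 140743 − 78760 ≈ 61983 mm.
Ratio = 61983 / 2514.6 ≈ 24.6.

24.6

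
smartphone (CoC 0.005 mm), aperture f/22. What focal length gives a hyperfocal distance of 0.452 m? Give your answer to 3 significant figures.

7.00 mm

From H = f²/(N·c) + f, with f ≪ H: f ≈ √(H·N·c) = √(452 × 22 × 0.005) = √49.720 ≈ 7.051 mm.
Exact: f² + N·c·f − N·c·H = 0 ⇒ f = (−N·c + √((N·c)² + 4·N·c·H))/2 = (−0.11 + √198.89)/2 ≈ 6.9965 mm ≈ 7.00 mm.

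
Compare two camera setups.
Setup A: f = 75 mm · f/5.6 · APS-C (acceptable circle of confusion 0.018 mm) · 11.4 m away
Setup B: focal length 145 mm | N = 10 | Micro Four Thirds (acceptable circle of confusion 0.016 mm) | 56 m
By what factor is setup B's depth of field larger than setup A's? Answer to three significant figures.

12.0

Setup A: H = 75²/(5.6×0.018) + 75 ≈ 55878.6 mm; DoF = Df − Dn = 14302.6 − 9476.8 ≈ 4825.8 mm.
Setup B: H = 145²/(10×0.016) + 145 ≈ 131551.2 mm; DoF = Df − Dn = 97401 − 39297 ≈ 58104 mm.
Ratio = 58104 / 4825.8 ≈ 12.0.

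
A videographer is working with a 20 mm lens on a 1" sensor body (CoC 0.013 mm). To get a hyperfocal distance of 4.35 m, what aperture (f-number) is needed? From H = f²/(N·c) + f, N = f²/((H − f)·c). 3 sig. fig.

Rearrange H = f²/(N·c) + f for N: N = f² / ((H − f)·c).
N = 20² / ((4350 − 20) × 0.013) = 400 / 56.29 ≈ 7.11.

f/7.11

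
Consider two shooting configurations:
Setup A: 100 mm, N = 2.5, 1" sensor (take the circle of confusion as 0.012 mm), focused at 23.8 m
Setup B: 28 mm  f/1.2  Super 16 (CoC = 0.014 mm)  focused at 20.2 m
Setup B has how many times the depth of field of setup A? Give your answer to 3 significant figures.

6.31

Setup A: H = 100²/(2.5×0.012) + 100 ≈ 333433.3 mm; DoF = Df − Dn = 25621.7 − 22220.1 ≈ 3401.6 mm.
Setup B: H = 28²/(1.2×0.014) + 28 ≈ 46694.7 mm; DoF = Df − Dn = 35579 − 14104 ≈ 21475 mm.
Ratio = 21475 / 3401.6 ≈ 6.31.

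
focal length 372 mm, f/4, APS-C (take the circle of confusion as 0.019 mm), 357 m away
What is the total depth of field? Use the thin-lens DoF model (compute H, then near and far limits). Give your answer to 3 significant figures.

145 m

Hyperfocal distance H = f²/(N·c) + f = 372²/(4 × 0.019) + 372 = 138384/0.076 + 372 ≈ 1821214.1 mm ≈ 1821 m.
Near limit Dn = s·(H − f)/(H + s − 2f) = 357000 × (1821214.1 − 372) / (1821214.1 + 357000 − 2 × 372) = 357000 × 1820842.1 / 2177470.1 ≈ 298530 mm.
Far limit Df = s·(H − f)/(H − s) = 357000 × (1821214.1 − 372) / (1821214.1 − 357000) = 357000 × 1820842.1 / 1464214.1 ≈ 443952 mm.
Depth of field = Df − Dn = 443952 − 298530 ≈ 145422 mm ≈ 145 m.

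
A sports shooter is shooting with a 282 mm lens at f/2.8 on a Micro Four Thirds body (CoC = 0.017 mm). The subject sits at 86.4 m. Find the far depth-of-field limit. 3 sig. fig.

Hyperfocal distance H = f²/(N·c) + f = 282²/(2.8 × 0.017) + 282 = 79524/0.0476 + 282 ≈ 1670954.3 mm ≈ 1671 m.
Far limit Df = s·(H − f)/(H − s) = 86400 × (1670954.3 − 282) / (1670954.3 − 86400) = 86400 × 1670672.3 / 1584554.3 ≈ 91096 mm ≈ 91.1 m.

91.1 m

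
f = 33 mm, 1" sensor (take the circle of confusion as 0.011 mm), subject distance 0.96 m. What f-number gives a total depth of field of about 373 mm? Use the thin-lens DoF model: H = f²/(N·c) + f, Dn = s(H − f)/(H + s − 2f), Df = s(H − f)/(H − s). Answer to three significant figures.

Write h = H − f = f²/(N·c). The thin-lens limits are Dn = s·h/(h + (s−f)) and Df = s·h/(h − (s−f)), so DoF = Df − Dn = 2·s·(s−f)·h / (h² − (s−f)²).
That is a quadratic in h: DoF·h² − 2·s·(s−f)·h − DoF·(s−f)² = 0 ⇒ h = (s−f)·(s + √(s² + DoF²)) / DoF = 927 × (960 + √(960² + 373²)) / 373 = 927 × (960 + 1029.92) / 373 ≈ 4945.5 mm.
Then N = f²/(c·h) = 33² / (0.011 × 4945.5) = 1089 / 54.400 ≈ 20.

f/20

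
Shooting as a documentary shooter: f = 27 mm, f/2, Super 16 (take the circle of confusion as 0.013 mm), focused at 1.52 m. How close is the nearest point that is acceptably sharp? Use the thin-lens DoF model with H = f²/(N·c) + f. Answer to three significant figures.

1.44 m

Hyperfocal distance H = f²/(N·c) + f = 27²/(2 × 0.013) + 27 = 729/0.026 + 27 ≈ 28065.5 mm ≈ 28.07 m.
Near limit Dn = s·(H − f)/(H + s − 2f) = 1520 × (28065.5 − 27) / (28065.5 + 1520 − 2 × 27) = 1520 × 28038.5 / 29531.5 ≈ 1443.2 mm ≈ 1.44 m.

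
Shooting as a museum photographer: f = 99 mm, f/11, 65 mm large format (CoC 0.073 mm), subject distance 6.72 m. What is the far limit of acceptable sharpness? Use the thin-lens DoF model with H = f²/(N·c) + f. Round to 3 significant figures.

14.7 m

Hyperfocal distance H = f²/(N·c) + f = 99²/(11 × 0.073) + 99 = 9801/0.803 + 99 ≈ 12304.5 mm ≈ 12.30 m.
Far limit Df = s·(H − f)/(H − s) = 6720 × (12304.5 − 99) / (12304.5 − 6720) = 6720 × 12205.5 / 5584.5 ≈ 14687 mm ≈ 14.7 m.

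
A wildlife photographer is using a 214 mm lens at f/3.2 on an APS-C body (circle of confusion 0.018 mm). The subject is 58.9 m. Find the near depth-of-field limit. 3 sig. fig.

Hyperfocal distance H = f²/(N·c) + f = 214²/(3.2 × 0.018) + 214 = 45796/0.0576 + 214 ≈ 795283.4 mm ≈ 795.3 m.
Near limit Dn = s·(H − f)/(H + s − 2f) = 58900 × (795283.4 − 214) / (795283.4 + 58900 − 2 × 214) = 58900 × 795069.4 / 853755.4 ≈ 54851 mm ≈ 54.9 m.

54.9 m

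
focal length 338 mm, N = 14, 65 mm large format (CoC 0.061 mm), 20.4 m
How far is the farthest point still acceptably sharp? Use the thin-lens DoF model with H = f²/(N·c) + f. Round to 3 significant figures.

24.0 m

Hyperfocal distance H = f²/(N·c) + f = 338²/(14 × 0.061) + 338 = 114244/0.854 + 338 ≈ 134113.2 mm ≈ 134.1 m.
Far limit Df = s·(H − f)/(H − s) = 20400 × (134113.2 − 338) / (134113.2 − 20400) = 20400 × 133775.2 / 113713.2 ≈ 23999 mm ≈ 24.0 m.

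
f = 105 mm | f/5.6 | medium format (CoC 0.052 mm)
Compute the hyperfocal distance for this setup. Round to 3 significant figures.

38.0 m

Hyperfocal distance H = f²/(N·c) + f = 105²/(5.6 × 0.052) + 105 = 11025/0.2912 + 105 ≈ 37965.6 mm ≈ 38.0 m.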